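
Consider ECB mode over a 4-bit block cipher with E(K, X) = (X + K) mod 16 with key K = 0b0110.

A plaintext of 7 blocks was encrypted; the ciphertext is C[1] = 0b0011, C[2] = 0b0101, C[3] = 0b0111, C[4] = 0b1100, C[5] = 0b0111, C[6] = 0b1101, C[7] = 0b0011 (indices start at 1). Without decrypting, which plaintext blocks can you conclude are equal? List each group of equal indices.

ECB encrypts each block independently with the same key, so equal ciphertext blocks imply equal plaintext blocks.
C[1] = C[7] = 0b0011, so P[1] = P[7].
C[3] = C[5] = 0b0111, so P[3] = P[5].

P[1] = P[7]; P[3] = P[5]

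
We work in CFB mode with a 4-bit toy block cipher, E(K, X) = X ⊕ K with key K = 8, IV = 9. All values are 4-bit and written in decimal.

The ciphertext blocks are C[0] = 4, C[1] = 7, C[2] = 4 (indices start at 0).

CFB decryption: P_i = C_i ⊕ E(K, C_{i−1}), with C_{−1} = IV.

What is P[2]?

P[2] = 11

P[2]: E(K, 7) = 15; 4 ⊕ 15 = 11.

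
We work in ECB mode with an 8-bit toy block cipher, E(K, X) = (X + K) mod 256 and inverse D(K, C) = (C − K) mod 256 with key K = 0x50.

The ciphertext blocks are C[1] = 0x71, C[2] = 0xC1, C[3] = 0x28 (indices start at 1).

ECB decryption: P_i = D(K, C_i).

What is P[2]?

P[2] = 0x71

P[2]: D(K, 0xC1) = 0x71.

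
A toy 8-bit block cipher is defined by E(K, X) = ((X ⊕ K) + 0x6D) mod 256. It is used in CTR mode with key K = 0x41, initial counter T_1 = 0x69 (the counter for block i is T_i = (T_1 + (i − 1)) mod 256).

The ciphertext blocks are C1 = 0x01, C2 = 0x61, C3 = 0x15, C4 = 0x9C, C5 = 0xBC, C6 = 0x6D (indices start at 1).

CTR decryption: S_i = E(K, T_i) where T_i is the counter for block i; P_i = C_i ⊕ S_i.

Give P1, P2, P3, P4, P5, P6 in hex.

P1: T = 0x69, S = E(K, T) = 0x95; 0x01 ⊕ 0x95 = 0x94.
P2: T = 0x6A, S = E(K, T) = 0x98; 0x61 ⊕ 0x98 = 0xF9.
P3: T = 0x6B, S = E(K, T) = 0x97; 0x15 ⊕ 0x97 = 0x82.
P4: T = 0x6C, S = E(K, T) = 0x9A; 0x9C ⊕ 0x9A = 0x06.
P5: T = 0x6D, S = E(K, T) = 0x99; 0xBC ⊕ 0x99 = 0x25.
P6: T = 0x6E, S = E(K, T) = 0x9C; 0x6D ⊕ 0x9C = 0xF1.

P1 = 0x94, P2 = 0xF9, P3 = 0x82, P4 = 0x06, P5 = 0x25, P6 = 0xF1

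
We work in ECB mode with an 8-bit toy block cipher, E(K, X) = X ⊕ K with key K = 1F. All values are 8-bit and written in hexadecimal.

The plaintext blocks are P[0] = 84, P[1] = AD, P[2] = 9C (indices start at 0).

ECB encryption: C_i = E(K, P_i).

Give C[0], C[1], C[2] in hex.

C[0]: E(K, 84) = 9B.
C[1]: E(K, AD) = B2.
C[2]: E(K, 9C) = 83.

C[0] = 9B, C[1] = B2, C[2] = 83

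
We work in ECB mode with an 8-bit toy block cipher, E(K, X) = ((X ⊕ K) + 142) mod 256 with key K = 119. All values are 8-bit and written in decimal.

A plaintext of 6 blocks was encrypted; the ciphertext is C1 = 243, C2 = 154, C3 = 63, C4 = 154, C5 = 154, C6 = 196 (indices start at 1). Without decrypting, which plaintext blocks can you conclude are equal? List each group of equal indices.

P2 = P4 = P5

ECB encrypts each block independently with the same key, so equal ciphertext blocks imply equal plaintext blocks.
C2 = C4 = C5 = 154, so P2 = P4 = P5.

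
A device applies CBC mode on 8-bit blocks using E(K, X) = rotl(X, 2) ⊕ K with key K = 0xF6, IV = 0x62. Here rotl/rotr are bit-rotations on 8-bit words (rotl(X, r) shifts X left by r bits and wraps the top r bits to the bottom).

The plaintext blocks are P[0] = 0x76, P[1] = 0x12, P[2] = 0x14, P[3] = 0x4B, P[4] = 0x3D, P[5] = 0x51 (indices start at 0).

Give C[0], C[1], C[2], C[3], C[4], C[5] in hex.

C[0] = 0xA6, C[1] = 0x24, C[2] = 0x36, C[3] = 0x03, C[4] = 0x0E, C[5] = 0x8B

CBC encryption: C_i = E(K, P_i ⊕ C_{i−1}), with C_{−1} = IV.
C[0]: P[0] ⊕ 0x62 = 0x14; E(K, 0x14) = 0xA6.
C[1]: P[1] ⊕ 0xA6 = 0xB4; E(K, 0xB4) = 0x24.
C[2]: P[2] ⊕ 0x24 = 0x30; E(K, 0x30) = 0x36.
C[3]: P[3] ⊕ 0x36 = 0x7D; E(K, 0x7D) = 0x03.
C[4]: P[4] ⊕ 0x03 = 0x3E; E(K, 0x3E) = 0x0E.
C[5]: P[5] ⊕ 0x0E = 0x5F; E(K, 0x5F) = 0x8B.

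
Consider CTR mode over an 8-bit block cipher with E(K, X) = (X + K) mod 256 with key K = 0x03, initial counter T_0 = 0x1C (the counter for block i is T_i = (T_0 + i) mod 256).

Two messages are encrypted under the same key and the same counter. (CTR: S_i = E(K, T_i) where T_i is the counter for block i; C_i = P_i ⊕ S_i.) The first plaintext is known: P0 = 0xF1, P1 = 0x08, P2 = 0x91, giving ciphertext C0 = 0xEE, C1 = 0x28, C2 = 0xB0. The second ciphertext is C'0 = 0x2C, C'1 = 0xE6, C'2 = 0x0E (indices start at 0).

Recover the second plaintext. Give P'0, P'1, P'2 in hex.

P'0 = 0x33, P'1 = 0xC6, P'2 = 0x2F

In CTR with a reused counter, both messages share the same keystream S_i, so C_i ⊕ C'_i = P_i ⊕ P'_i and thus P'_i = P_i ⊕ C_i ⊕ C'_i.
P'0: 0xF1 ⊕ 0xEE ⊕ 0x2C = 0x33.
P'1: 0x08 ⊕ 0x28 ⊕ 0xE6 = 0xC6.
P'2: 0x91 ⊕ 0xB0 ⊕ 0x0E = 0x2F.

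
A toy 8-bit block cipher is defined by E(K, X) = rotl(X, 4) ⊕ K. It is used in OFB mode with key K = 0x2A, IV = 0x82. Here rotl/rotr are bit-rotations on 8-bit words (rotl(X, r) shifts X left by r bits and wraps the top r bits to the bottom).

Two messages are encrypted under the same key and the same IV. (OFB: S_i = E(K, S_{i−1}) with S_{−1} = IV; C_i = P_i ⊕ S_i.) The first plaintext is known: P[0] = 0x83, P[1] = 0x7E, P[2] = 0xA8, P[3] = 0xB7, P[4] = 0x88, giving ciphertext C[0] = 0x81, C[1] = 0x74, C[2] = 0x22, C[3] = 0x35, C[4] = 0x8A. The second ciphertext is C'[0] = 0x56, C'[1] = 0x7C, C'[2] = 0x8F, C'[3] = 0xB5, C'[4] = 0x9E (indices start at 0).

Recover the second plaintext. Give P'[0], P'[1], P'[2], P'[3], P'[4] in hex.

In OFB with a reused IV, both messages share the same keystream S_i, so C_i ⊕ C'_i = P_i ⊕ P'_i and thus P'_i = P_i ⊕ C_i ⊕ C'_i.
P'[0]: 0x83 ⊕ 0x81 ⊕ 0x56 = 0x54.
P'[1]: 0x7E ⊕ 0x74 ⊕ 0x7C = 0x76.
P'[2]: 0xA8 ⊕ 0x22 ⊕ 0x8F = 0x05.
P'[3]: 0xB7 ⊕ 0x35 ⊕ 0xB5 = 0x37.
P'[4]: 0x88 ⊕ 0x8A ⊕ 0x9E = 0x9C.

P'[0] = 0x54, P'[1] = 0x76, P'[2] = 0x05, P'[3] = 0x37, P'[4] = 0x9C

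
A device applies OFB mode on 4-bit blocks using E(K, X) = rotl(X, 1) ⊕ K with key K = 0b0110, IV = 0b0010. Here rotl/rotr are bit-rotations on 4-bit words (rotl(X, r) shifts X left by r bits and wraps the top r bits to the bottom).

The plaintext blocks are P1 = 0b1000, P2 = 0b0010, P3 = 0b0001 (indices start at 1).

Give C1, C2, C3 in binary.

C1 = 0b1010, C2 = 0b0000, C3 = 0b0011

OFB encryption: S_i = E(K, S_{i−1}) with S_{0} = IV; C_i = P_i ⊕ S_i.
C1: S = E(K, 0b0010) = 0b0010; 0b1000 ⊕ 0b0010 = 0b1010.
C2: S = E(K, 0b0010) = 0b0010; 0b0010 ⊕ 0b0010 = 0b0000.
C3: S = E(K, 0b0010) = 0b0010; 0b0001 ⊕ 0b0010 = 0b0011.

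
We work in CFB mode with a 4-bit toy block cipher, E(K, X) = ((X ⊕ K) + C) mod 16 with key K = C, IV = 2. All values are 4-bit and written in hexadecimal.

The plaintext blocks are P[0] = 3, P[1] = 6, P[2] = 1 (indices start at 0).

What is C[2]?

C[2] = 6

CFB encryption: C_i = P_i ⊕ E(K, C_{i−1}), with C_{−1} = IV.
C[0]: E(K, 2) = A; 3 ⊕ A = 9.
C[1]: E(K, 9) = 1; 6 ⊕ 1 = 7.
C[2]: E(K, 7) = 7; 1 ⊕ 7 = 6.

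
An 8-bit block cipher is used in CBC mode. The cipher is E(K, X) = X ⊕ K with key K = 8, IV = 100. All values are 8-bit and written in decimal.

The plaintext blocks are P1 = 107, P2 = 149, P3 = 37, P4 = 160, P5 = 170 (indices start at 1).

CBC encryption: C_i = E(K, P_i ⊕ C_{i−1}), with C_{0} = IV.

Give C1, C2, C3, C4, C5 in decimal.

C1: P1 ⊕ 100 = 15; E(K, 15) = 7.
C2: P2 ⊕ 7 = 146; E(K, 146) = 154.
C3: P3 ⊕ 154 = 191; E(K, 191) = 183.
C4: P4 ⊕ 183 = 23; E(K, 23) = 31.
C5: P5 ⊕ 31 = 181; E(K, 181) = 189.

C1 = 7, C2 = 154, C3 = 183, C4 = 31, C5 = 189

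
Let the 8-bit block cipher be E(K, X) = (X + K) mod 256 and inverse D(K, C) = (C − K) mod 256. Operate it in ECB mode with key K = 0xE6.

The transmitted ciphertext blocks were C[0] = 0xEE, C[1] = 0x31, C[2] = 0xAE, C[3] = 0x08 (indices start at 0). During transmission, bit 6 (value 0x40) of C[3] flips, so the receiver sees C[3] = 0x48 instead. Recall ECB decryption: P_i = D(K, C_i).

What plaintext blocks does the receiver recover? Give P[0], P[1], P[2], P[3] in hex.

Only C[3] changed, to 0x48. In ECB, a change in C_i affects only P_i. Decrypting the received ciphertext:
P[0]: D(K, 0xEE) = 0x08.
P[1]: D(K, 0x31) = 0x4B.
P[2]: D(K, 0xAE) = 0xC8.
P[3]: D(K, 0x48) = 0x62.
Blocks that differ from the original plaintext: P[3].

P[0] = 0x08, P[1] = 0x4B, P[2] = 0xC8, P[3] = 0x62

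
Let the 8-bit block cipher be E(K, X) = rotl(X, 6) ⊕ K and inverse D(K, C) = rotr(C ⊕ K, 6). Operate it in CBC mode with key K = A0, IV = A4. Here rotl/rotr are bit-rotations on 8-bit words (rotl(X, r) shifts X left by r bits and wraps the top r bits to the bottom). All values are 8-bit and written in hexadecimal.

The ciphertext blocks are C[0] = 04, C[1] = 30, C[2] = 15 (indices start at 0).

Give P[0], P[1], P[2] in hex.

CBC decryption: P_i = D(K, C_i) ⊕ C_{i−1}, with C_{−1} = IV.
P[0]: D(K, 04) = 92; 92 ⊕ A4 = 36.
P[1]: D(K, 30) = 42; 42 ⊕ 04 = 46.
P[2]: D(K, 15) = D6; D6 ⊕ 30 = E6.

P[0] = 36, P[1] = 46, P[2] = E6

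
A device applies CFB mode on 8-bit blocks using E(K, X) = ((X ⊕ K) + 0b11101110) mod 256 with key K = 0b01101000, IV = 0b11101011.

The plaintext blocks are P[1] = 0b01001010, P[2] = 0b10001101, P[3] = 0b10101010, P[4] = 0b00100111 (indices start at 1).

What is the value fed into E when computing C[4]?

0b00111000

CFB encryption: C_i = P_i ⊕ E(K, C_{i−1}), with C_{0} = IV.
C[1]: E(K, 0b11101011) = 0b01110001; 0b01001010 ⊕ 0b01110001 = 0b00111011.
C[2]: E(K, 0b00111011) = 0b01000001; 0b10001101 ⊕ 0b01000001 = 0b11001100.
C[3]: E(K, 0b11001100) = 0b10010010; 0b10101010 ⊕ 0b10010010 = 0b00111000.
C[4]: E(K, 0b00111000) = 0b00111110; 0b00100111 ⊕ 0b00111110 = 0b00011001.
So the input to E for block [4] is 0b00111000.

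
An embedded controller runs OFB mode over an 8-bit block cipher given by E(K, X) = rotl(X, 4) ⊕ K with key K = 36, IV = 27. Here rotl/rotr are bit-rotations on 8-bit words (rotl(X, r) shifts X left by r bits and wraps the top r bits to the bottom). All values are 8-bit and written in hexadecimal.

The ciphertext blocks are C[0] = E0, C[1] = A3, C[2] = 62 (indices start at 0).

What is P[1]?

P[1] = D1

OFB decryption: S_i = E(K, S_{i−1}) with S_{−1} = IV; P_i = C_i ⊕ S_i.
P[0]: S = E(K, 27) = 44; E0 ⊕ 44 = A4.
P[1]: S = E(K, 44) = 72; A3 ⊕ 72 = D1.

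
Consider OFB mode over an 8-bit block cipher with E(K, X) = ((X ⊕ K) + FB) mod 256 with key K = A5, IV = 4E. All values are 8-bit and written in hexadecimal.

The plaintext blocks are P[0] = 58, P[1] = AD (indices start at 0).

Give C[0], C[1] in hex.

C[0] = BE, C[1] = 93

OFB encryption: S_i = E(K, S_{i−1}) with S_{−1} = IV; C_i = P_i ⊕ S_i.
C[0]: S = E(K, 4E) = E6; 58 ⊕ E6 = BE.
C[1]: S = E(K, E6) = 3E; AD ⊕ 3E = 93.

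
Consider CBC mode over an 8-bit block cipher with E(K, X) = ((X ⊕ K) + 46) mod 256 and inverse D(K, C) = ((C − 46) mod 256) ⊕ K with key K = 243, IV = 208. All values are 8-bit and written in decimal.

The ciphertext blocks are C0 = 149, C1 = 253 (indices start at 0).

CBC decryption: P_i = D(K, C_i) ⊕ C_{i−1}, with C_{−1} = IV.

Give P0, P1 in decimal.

P0: D(K, 149) = 148; 148 ⊕ 208 = 68.
P1: D(K, 253) = 60; 60 ⊕ 149 = 169.

P0 = 68, P1 = 169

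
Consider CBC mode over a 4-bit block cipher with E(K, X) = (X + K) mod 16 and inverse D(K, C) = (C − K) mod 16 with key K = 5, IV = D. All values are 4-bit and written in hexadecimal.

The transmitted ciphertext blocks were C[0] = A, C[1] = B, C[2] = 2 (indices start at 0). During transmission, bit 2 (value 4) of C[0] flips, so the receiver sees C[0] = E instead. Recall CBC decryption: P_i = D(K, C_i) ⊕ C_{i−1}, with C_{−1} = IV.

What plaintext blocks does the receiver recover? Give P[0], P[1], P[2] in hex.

P[0] = 4, P[1] = 8, P[2] = 6

Only C[0] changed, to E. In CBC, a change in C_i garbles P_i and flips the same bit in P_{i+1}. Decrypting the received ciphertext:
P[0]: D(K, E) = 9; 9 ⊕ D = 4.
P[1]: D(K, B) = 6; 6 ⊕ E = 8.
P[2]: D(K, 2) = D; D ⊕ B = 6.
Blocks that differ from the original plaintext: P[0], P[1].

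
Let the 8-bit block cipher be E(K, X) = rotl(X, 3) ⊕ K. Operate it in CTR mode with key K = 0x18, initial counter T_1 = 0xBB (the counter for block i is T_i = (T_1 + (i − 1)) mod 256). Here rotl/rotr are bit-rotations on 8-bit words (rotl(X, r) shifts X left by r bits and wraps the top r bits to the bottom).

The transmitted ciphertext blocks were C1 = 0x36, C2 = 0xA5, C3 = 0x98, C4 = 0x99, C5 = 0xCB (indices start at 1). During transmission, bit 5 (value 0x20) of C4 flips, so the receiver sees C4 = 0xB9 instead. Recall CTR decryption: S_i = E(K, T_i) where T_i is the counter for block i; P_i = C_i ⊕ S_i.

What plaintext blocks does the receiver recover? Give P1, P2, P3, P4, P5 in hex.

P1 = 0xF3, P2 = 0x58, P3 = 0x6D, P4 = 0x54, P5 = 0x2E

Only C4 changed, to 0xB9. In CTR, a change in C_i flips the same bit in P_i only; the keystream is unaffected. Decrypting the received ciphertext:
P1: T = 0xBB, S = E(K, T) = 0xC5; 0x36 ⊕ 0xC5 = 0xF3.
P2: T = 0xBC, S = E(K, T) = 0xFD; 0xA5 ⊕ 0xFD = 0x58.
P3: T = 0xBD, S = E(K, T) = 0xF5; 0x98 ⊕ 0xF5 = 0x6D.
P4: T = 0xBE, S = E(K, T) = 0xED; 0xB9 ⊕ 0xED = 0x54.
P5: T = 0xBF, S = E(K, T) = 0xE5; 0xCB ⊕ 0xE5 = 0x2E.
Blocks that differ from the original plaintext: P4.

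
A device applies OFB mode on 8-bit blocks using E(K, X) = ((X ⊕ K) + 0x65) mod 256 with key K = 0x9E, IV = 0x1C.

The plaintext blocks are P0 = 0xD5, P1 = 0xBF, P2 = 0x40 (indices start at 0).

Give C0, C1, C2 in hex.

OFB encryption: S_i = E(K, S_{i−1}) with S_{−1} = IV; C_i = P_i ⊕ S_i.
C0: S = E(K, 0x1C) = 0xE7; 0xD5 ⊕ 0xE7 = 0x32.
C1: S = E(K, 0xE7) = 0xDE; 0xBF ⊕ 0xDE = 0x61.
C2: S = E(K, 0xDE) = 0xA5; 0x40 ⊕ 0xA5 = 0xE5.

C0 = 0x32, C1 = 0x61, C2 = 0xE5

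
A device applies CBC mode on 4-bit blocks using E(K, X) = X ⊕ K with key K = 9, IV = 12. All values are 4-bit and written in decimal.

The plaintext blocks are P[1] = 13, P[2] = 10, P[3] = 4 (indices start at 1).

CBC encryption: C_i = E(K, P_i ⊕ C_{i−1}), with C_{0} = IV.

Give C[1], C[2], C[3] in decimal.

C[1] = 8, C[2] = 11, C[3] = 6

C[1]: P[1] ⊕ 12 = 1; E(K, 1) = 8.
C[2]: P[2] ⊕ 8 = 2; E(K, 2) = 11.
C[3]: P[3] ⊕ 11 = 15; E(K, 15) = 6.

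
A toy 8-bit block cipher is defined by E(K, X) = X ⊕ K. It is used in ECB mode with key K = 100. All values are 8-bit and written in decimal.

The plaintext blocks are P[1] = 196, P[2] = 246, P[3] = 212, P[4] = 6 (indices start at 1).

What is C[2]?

ECB encryption: C_i = E(K, P_i).
C[2]: E(K, 246) = 146.

C[2] = 146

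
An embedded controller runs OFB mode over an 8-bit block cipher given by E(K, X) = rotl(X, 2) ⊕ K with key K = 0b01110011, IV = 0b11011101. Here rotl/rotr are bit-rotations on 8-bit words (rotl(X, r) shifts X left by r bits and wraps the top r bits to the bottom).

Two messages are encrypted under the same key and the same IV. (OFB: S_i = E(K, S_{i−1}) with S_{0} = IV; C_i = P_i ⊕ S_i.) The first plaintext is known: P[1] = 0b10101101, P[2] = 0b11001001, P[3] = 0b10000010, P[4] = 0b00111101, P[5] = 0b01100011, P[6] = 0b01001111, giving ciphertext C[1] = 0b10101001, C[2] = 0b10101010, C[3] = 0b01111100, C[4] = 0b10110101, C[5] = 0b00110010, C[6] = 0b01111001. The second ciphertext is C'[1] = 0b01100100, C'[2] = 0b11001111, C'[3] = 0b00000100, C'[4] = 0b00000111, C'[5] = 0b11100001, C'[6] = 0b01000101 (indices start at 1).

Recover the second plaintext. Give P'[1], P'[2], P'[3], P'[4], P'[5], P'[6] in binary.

In OFB with a reused IV, both messages share the same keystream S_i, so C_i ⊕ C'_i = P_i ⊕ P'_i and thus P'_i = P_i ⊕ C_i ⊕ C'_i.
P'[1]: 0b10101101 ⊕ 0b10101001 ⊕ 0b01100100 = 0b01100000.
P'[2]: 0b11001001 ⊕ 0b10101010 ⊕ 0b11001111 = 0b10101100.
P'[3]: 0b10000010 ⊕ 0b01111100 ⊕ 0b00000100 = 0b11111010.
P'[4]: 0b00111101 ⊕ 0b10110101 ⊕ 0b00000111 = 0b10001111.
P'[5]: 0b01100011 ⊕ 0b00110010 ⊕ 0b11100001 = 0b10110000.
P'[6]: 0b01001111 ⊕ 0b01111001 ⊕ 0b01000101 = 0b01110011.

P'[1] = 0b01100000, P'[2] = 0b10101100, P'[3] = 0b11111010, P'[4] = 0b10001111, P'[5] = 0b10110000, P'[6] = 0b01110011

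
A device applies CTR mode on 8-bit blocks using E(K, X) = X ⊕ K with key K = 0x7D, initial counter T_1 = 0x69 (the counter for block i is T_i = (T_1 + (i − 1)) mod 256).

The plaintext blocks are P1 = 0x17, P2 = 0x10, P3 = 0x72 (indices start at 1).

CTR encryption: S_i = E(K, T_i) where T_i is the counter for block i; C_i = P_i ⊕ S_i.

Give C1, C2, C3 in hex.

C1 = 0x03, C2 = 0x07, C3 = 0x64

C1: T = 0x69, S = E(K, T) = 0x14; 0x17 ⊕ 0x14 = 0x03.
C2: T = 0x6A, S = E(K, T) = 0x17; 0x10 ⊕ 0x17 = 0x07.
C3: T = 0x6B, S = E(K, T) = 0x16; 0x72 ⊕ 0x16 = 0x64.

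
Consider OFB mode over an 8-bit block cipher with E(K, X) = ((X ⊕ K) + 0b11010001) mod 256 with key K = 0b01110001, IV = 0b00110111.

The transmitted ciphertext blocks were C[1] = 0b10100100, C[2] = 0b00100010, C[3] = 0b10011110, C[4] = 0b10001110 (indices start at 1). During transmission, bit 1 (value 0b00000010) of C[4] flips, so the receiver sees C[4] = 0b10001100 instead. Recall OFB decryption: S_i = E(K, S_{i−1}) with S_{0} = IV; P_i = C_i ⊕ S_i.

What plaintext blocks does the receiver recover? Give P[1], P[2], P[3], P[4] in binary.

Only C[4] changed, to 0b10001100. In OFB, a change in C_i flips the same bit in P_i only; the keystream is unaffected. Decrypting the received ciphertext:
P[1]: S = E(K, 0b00110111) = 0b00010111; 0b10100100 ⊕ 0b00010111 = 0b10110011.
P[2]: S = E(K, 0b00010111) = 0b00110111; 0b00100010 ⊕ 0b00110111 = 0b00010101.
P[3]: S = E(K, 0b00110111) = 0b00010111; 0b10011110 ⊕ 0b00010111 = 0b10001001.
P[4]: S = E(K, 0b00010111) = 0b00110111; 0b10001100 ⊕ 0b00110111 = 0b10111011.
Blocks that differ from the original plaintext: P[4].

P[1] = 0b10110011, P[2] = 0b00010101, P[3] = 0b10001001, P[4] = 0b10111011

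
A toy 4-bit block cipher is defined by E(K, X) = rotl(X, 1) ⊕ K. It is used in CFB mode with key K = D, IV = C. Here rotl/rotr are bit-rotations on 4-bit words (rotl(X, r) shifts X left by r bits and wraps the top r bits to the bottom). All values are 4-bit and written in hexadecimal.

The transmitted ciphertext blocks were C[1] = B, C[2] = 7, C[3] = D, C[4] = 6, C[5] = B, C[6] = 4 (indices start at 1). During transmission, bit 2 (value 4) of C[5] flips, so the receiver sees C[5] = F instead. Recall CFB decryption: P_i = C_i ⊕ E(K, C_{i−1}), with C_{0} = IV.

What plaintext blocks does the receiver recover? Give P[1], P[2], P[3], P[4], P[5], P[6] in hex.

P[1] = F, P[2] = D, P[3] = E, P[4] = 0, P[5] = E, P[6] = 6

Only C[5] changed, to F. In CFB, a change in C_i flips the same bit in P_i and garbles P_{i+1}. Decrypting the received ciphertext:
P[1]: E(K, C) = 4; B ⊕ 4 = F.
P[2]: E(K, B) = A; 7 ⊕ A = D.
P[3]: E(K, 7) = 3; D ⊕ 3 = E.
P[4]: E(K, D) = 6; 6 ⊕ 6 = 0.
P[5]: E(K, 6) = 1; F ⊕ 1 = E.
P[6]: E(K, F) = 2; 4 ⊕ 2 = 6.
Blocks that differ from the original plaintext: P[5], P[6].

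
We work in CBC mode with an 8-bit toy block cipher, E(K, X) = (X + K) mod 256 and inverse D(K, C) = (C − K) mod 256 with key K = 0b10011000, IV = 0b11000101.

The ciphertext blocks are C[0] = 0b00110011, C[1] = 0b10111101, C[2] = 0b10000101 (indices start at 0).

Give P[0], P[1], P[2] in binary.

P[0] = 0b01011110, P[1] = 0b00010110, P[2] = 0b01010000

CBC decryption: P_i = D(K, C_i) ⊕ C_{i−1}, with C_{−1} = IV.
P[0]: D(K, 0b00110011) = 0b10011011; 0b10011011 ⊕ 0b11000101 = 0b01011110.
P[1]: D(K, 0b10111101) = 0b00100101; 0b00100101 ⊕ 0b00110011 = 0b00010110.
P[2]: D(K, 0b10000101) = 0b11101101; 0b11101101 ⊕ 0b10111101 = 0b01010000.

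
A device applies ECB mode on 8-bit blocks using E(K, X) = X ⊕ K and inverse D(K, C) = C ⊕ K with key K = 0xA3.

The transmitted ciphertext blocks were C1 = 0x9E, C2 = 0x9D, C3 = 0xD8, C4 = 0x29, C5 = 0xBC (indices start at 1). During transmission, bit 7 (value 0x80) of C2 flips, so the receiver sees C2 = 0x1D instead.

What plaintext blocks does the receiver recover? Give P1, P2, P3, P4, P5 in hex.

P1 = 0x3D, P2 = 0xBE, P3 = 0x7B, P4 = 0x8A, P5 = 0x1F

ECB decryption: P_i = D(K, C_i).
Only C2 changed, to 0x1D. In ECB, a change in C_i affects only P_i. Decrypting the received ciphertext:
P1: D(K, 0x9E) = 0x3D.
P2: D(K, 0x1D) = 0xBE.
P3: D(K, 0xD8) = 0x7B.
P4: D(K, 0x29) = 0x8A.
P5: D(K, 0xBC) = 0x1F.
Blocks that differ from the original plaintext: P2.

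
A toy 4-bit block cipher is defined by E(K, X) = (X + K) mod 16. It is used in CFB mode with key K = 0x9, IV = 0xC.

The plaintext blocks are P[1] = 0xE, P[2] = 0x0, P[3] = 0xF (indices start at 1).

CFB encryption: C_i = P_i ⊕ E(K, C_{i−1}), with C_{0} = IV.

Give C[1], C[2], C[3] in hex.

C[1] = 0xB, C[2] = 0x4, C[3] = 0x2

C[1]: E(K, 0xC) = 0x5; 0xE ⊕ 0x5 = 0xB.
C[2]: E(K, 0xB) = 0x4; 0x0 ⊕ 0x4 = 0x4.
C[3]: E(K, 0x4) = 0xD; 0xF ⊕ 0xD = 0x2.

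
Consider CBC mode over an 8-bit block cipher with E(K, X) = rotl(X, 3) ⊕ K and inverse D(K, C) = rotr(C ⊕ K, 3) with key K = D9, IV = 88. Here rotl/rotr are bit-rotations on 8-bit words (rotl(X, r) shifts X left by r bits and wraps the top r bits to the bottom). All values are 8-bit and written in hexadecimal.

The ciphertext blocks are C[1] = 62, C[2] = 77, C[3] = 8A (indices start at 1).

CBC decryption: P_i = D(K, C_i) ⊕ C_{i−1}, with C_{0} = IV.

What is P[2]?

P[2]: D(K, 77) = D5; D5 ⊕ 62 = B7.

P[2] = B7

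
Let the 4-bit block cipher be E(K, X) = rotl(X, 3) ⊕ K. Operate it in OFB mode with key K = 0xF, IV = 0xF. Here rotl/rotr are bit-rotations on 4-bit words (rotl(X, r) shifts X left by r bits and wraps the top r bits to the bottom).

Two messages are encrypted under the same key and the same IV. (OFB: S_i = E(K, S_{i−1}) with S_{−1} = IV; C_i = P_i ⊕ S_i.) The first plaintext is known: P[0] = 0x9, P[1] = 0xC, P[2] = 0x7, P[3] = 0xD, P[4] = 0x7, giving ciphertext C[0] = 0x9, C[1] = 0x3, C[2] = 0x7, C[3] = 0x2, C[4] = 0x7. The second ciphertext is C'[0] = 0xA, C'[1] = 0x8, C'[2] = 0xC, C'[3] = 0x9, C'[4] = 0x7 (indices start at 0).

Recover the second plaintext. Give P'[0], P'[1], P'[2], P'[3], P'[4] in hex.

In OFB with a reused IV, both messages share the same keystream S_i, so C_i ⊕ C'_i = P_i ⊕ P'_i and thus P'_i = P_i ⊕ C_i ⊕ C'_i.
P'[0]: 0x9 ⊕ 0x9 ⊕ 0xA = 0xA.
P'[1]: 0xC ⊕ 0x3 ⊕ 0x8 = 0x7.
P'[2]: 0x7 ⊕ 0x7 ⊕ 0xC = 0xC.
P'[3]: 0xD ⊕ 0x2 ⊕ 0x9 = 0x6.
P'[4]: 0x7 ⊕ 0x7 ⊕ 0x7 = 0x7.

P'[0] = 0xA, P'[1] = 0x7, P'[2] = 0xC, P'[3] = 0x6, P'[4] = 0x7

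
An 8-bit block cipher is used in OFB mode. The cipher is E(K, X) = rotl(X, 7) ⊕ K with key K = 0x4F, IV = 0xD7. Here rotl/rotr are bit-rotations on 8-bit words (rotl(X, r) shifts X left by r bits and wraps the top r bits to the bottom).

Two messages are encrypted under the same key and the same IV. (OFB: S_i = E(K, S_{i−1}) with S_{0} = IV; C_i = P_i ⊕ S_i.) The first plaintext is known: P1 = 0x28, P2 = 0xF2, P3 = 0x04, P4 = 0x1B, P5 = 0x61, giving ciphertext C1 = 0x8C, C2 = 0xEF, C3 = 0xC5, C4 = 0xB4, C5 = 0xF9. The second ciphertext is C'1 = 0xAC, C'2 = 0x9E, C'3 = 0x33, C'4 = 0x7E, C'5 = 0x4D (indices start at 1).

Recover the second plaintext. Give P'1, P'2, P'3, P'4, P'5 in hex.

P'1 = 0x08, P'2 = 0x83, P'3 = 0xF2, P'4 = 0xD1, P'5 = 0xD5

In OFB with a reused IV, both messages share the same keystream S_i, so C_i ⊕ C'_i = P_i ⊕ P'_i and thus P'_i = P_i ⊕ C_i ⊕ C'_i.
P'1: 0x28 ⊕ 0x8C ⊕ 0xAC = 0x08.
P'2: 0xF2 ⊕ 0xEF ⊕ 0x9E = 0x83.
P'3: 0x04 ⊕ 0xC5 ⊕ 0x33 = 0xF2.
P'4: 0x1B ⊕ 0xB4 ⊕ 0x7E = 0xD1.
P'5: 0x61 ⊕ 0xF9 ⊕ 0x4D = 0xD5.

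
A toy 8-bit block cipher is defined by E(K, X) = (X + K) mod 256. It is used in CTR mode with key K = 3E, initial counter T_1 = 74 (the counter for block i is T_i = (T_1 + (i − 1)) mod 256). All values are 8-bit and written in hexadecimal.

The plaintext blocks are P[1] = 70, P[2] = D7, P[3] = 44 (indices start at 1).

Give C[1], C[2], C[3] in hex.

C[1] = C2, C[2] = 64, C[3] = F0

CTR encryption: S_i = E(K, T_i) where T_i is the counter for block i; C_i = P_i ⊕ S_i.
C[1]: T = 74, S = E(K, T) = B2; 70 ⊕ B2 = C2.
C[2]: T = 75, S = E(K, T) = B3; D7 ⊕ B3 = 64.
C[3]: T = 76, S = E(K, T) = B4; 44 ⊕ B4 = F0.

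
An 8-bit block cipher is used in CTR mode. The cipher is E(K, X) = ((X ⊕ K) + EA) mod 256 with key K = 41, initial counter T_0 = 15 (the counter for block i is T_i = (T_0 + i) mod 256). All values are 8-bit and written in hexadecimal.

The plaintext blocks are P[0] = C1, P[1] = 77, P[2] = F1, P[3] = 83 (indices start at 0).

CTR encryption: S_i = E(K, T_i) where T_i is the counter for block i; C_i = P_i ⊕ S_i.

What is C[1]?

C[1] = 36

C[0]: T = 15, S = E(K, T) = 3E; C1 ⊕ 3E = FF.
C[1]: T = 16, S = E(K, T) = 41; 77 ⊕ 41 = 36.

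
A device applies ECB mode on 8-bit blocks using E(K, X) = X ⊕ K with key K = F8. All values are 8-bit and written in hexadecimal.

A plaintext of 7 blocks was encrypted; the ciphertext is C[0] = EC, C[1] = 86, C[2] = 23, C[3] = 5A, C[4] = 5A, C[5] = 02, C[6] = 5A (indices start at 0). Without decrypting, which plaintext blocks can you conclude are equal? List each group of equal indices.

P[3] = P[4] = P[6]

ECB encrypts each block independently with the same key, so equal ciphertext blocks imply equal plaintext blocks.
C[3] = C[4] = C[6] = 5A, so P[3] = P[4] = P[6].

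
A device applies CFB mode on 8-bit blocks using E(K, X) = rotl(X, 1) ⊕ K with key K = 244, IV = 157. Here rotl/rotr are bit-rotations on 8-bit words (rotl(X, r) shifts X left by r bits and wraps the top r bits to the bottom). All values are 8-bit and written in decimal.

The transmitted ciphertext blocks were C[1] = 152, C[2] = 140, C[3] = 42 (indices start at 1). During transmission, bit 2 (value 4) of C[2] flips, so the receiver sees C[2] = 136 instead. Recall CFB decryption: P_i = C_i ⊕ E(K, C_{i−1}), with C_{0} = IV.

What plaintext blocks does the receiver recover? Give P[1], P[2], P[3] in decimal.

P[1] = 87, P[2] = 77, P[3] = 207

Only C[2] changed, to 136. In CFB, a change in C_i flips the same bit in P_i and garbles P_{i+1}. Decrypting the received ciphertext:
P[1]: E(K, 157) = 207; 152 ⊕ 207 = 87.
P[2]: E(K, 152) = 197; 136 ⊕ 197 = 77.
P[3]: E(K, 136) = 229; 42 ⊕ 229 = 207.
Blocks that differ from the original plaintext: P[2], P[3].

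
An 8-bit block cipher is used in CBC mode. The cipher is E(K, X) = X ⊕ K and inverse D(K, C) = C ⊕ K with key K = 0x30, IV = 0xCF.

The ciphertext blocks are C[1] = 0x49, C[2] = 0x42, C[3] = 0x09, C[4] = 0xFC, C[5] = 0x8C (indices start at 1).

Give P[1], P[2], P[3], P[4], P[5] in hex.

CBC decryption: P_i = D(K, C_i) ⊕ C_{i−1}, with C_{0} = IV.
P[1]: D(K, 0x49) = 0x79; 0x79 ⊕ 0xCF = 0xB6.
P[2]: D(K, 0x42) = 0x72; 0x72 ⊕ 0x49 = 0x3B.
P[3]: D(K, 0x09) = 0x39; 0x39 ⊕ 0x42 = 0x7B.
P[4]: D(K, 0xFC) = 0xCC; 0xCC ⊕ 0x09 = 0xC5.
P[5]: D(K, 0x8C) = 0xBC; 0xBC ⊕ 0xFC = 0x40.

P[1] = 0xB6, P[2] = 0x3B, P[3] = 0x7B, P[4] = 0xC5, P[5] = 0x40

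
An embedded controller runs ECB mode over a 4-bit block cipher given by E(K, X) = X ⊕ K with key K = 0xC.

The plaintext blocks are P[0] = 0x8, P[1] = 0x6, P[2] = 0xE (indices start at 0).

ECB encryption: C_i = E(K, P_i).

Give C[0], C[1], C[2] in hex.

C[0] = 0x4, C[1] = 0xA, C[2] = 0x2

C[0]: E(K, 0x8) = 0x4.
C[1]: E(K, 0x6) = 0xA.
C[2]: E(K, 0xE) = 0x2.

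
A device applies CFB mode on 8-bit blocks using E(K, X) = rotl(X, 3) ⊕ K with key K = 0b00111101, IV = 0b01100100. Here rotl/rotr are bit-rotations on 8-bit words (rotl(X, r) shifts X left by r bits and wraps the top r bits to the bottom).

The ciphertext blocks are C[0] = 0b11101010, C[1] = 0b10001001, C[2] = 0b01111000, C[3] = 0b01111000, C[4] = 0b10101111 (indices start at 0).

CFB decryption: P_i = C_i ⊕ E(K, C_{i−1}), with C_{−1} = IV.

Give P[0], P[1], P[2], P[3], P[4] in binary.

P[0]: E(K, 0b01100100) = 0b00011110; 0b11101010 ⊕ 0b00011110 = 0b11110100.
P[1]: E(K, 0b11101010) = 0b01101010; 0b10001001 ⊕ 0b01101010 = 0b11100011.
P[2]: E(K, 0b10001001) = 0b01110001; 0b01111000 ⊕ 0b01110001 = 0b00001001.
P[3]: E(K, 0b01111000) = 0b11111110; 0b01111000 ⊕ 0b11111110 = 0b10000110.
P[4]: E(K, 0b01111000) = 0b11111110; 0b10101111 ⊕ 0b11111110 = 0b01010001.

P[0] = 0b11110100, P[1] = 0b11100011, P[2] = 0b00001001, P[3] = 0b10000110, P[4] = 0b01010001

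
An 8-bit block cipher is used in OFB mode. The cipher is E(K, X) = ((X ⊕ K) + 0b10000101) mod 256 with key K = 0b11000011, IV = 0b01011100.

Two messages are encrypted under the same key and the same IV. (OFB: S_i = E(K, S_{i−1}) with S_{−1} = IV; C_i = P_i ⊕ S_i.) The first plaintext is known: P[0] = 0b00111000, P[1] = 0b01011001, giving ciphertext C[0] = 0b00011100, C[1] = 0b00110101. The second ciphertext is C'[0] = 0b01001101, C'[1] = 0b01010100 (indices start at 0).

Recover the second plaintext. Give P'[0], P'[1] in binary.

P'[0] = 0b01101001, P'[1] = 0b00111000

In OFB with a reused IV, both messages share the same keystream S_i, so C_i ⊕ C'_i = P_i ⊕ P'_i and thus P'_i = P_i ⊕ C_i ⊕ C'_i.
P'[0]: 0b00111000 ⊕ 0b00011100 ⊕ 0b01001101 = 0b01101001.
P'[1]: 0b01011001 ⊕ 0b00110101 ⊕ 0b01010100 = 0b00111000.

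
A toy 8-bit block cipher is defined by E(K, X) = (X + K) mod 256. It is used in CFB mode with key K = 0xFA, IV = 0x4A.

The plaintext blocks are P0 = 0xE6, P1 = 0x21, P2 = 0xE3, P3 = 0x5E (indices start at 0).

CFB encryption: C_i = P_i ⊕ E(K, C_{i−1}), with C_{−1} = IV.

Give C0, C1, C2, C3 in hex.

C0 = 0xA2, C1 = 0xBD, C2 = 0x54, C3 = 0x10

C0: E(K, 0x4A) = 0x44; 0xE6 ⊕ 0x44 = 0xA2.
C1: E(K, 0xA2) = 0x9C; 0x21 ⊕ 0x9C = 0xBD.
C2: E(K, 0xBD) = 0xB7; 0xE3 ⊕ 0xB7 = 0x54.
C3: E(K, 0x54) = 0x4E; 0x5E ⊕ 0x4E = 0x10.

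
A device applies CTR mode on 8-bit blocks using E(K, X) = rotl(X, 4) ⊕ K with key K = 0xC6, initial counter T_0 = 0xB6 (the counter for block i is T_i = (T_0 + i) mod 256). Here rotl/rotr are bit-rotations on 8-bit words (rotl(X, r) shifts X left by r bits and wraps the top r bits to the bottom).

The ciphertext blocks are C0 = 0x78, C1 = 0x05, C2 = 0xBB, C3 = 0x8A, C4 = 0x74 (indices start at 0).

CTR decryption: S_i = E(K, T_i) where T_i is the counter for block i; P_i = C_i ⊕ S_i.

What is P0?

P0 = 0xD5

P0: T = 0xB6, S = E(K, T) = 0xAD; 0x78 ⊕ 0xAD = 0xD5.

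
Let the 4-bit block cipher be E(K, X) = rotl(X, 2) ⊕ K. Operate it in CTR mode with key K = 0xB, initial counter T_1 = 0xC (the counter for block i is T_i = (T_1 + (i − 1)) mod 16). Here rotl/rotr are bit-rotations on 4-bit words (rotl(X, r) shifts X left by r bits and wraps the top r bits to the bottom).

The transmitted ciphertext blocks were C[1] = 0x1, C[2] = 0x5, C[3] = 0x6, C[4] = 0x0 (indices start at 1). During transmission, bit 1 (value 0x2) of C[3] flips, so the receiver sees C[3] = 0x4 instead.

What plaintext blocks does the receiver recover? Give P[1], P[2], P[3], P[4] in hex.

CTR decryption: S_i = E(K, T_i) where T_i is the counter for block i; P_i = C_i ⊕ S_i.
Only C[3] changed, to 0x4. In CTR, a change in C_i flips the same bit in P_i only; the keystream is unaffected. Decrypting the received ciphertext:
P[1]: T = 0xC, S = E(K, T) = 0x8; 0x1 ⊕ 0x8 = 0x9.
P[2]: T = 0xD, S = E(K, T) = 0xC; 0x5 ⊕ 0xC = 0x9.
P[3]: T = 0xE, S = E(K, T) = 0x0; 0x4 ⊕ 0x0 = 0x4.
P[4]: T = 0xF, S = E(K, T) = 0x4; 0x0 ⊕ 0x4 = 0x4.
Blocks that differ from the original plaintext: P[3].

P[1] = 0x9, P[2] = 0x9, P[3] = 0x4, P[4] = 0x4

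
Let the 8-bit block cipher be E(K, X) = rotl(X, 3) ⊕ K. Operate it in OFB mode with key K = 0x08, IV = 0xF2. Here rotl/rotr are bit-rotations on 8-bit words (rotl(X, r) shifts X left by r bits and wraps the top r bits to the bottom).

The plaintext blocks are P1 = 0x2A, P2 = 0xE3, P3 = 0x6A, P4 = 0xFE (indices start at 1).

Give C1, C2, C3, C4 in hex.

OFB encryption: S_i = E(K, S_{i−1}) with S_{0} = IV; C_i = P_i ⊕ S_i.
C1: S = E(K, 0xF2) = 0x9F; 0x2A ⊕ 0x9F = 0xB5.
C2: S = E(K, 0x9F) = 0xF4; 0xE3 ⊕ 0xF4 = 0x17.
C3: S = E(K, 0xF4) = 0xAF; 0x6A ⊕ 0xAF = 0xC5.
C4: S = E(K, 0xAF) = 0x75; 0xFE ⊕ 0x75 = 0x8B.

C1 = 0xB5, C2 = 0x17, C3 = 0xC5, C4 = 0x8B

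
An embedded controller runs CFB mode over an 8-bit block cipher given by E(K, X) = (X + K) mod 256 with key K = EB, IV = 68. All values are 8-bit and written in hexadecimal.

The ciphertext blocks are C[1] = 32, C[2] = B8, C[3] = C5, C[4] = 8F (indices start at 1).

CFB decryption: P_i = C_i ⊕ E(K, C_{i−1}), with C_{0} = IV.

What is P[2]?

P[2]: E(K, 32) = 1D; B8 ⊕ 1D = A5.

P[2] = A5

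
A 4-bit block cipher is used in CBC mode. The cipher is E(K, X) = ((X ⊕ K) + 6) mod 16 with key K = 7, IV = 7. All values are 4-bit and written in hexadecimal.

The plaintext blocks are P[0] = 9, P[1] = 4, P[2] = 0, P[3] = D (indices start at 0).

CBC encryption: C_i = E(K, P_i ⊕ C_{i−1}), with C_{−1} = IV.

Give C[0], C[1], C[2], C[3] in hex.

C[0] = F, C[1] = 2, C[2] = B, C[3] = 7

C[0]: P[0] ⊕ 7 = E; E(K, E) = F.
C[1]: P[1] ⊕ F = B; E(K, B) = 2.
C[2]: P[2] ⊕ 2 = 2; E(K, 2) = B.
C[3]: P[3] ⊕ B = 6; E(K, 6) = 7.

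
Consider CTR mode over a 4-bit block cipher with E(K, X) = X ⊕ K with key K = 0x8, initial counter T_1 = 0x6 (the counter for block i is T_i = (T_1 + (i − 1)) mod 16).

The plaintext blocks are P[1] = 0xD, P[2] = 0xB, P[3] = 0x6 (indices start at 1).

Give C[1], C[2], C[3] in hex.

C[1] = 0x3, C[2] = 0x4, C[3] = 0x6

CTR encryption: S_i = E(K, T_i) where T_i is the counter for block i; C_i = P_i ⊕ S_i.
C[1]: T = 0x6, S = E(K, T) = 0xE; 0xD ⊕ 0xE = 0x3.
C[2]: T = 0x7, S = E(K, T) = 0xF; 0xB ⊕ 0xF = 0x4.
C[3]: T = 0x8, S = E(K, T) = 0x0; 0x6 ⊕ 0x0 = 0x6.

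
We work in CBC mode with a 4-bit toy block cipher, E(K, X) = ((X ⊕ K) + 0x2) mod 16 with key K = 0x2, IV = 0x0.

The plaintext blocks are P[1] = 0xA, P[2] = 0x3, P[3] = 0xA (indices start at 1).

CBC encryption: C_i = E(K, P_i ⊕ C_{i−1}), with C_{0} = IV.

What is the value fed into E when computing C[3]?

0x7

C[1]: P[1] ⊕ 0x0 = 0xA; E(K, 0xA) = 0xA.
C[2]: P[2] ⊕ 0xA = 0x9; E(K, 0x9) = 0xD.
C[3]: P[3] ⊕ 0xD = 0x7; E(K, 0x7) = 0x7.
So the input to E for block [3] is 0x7.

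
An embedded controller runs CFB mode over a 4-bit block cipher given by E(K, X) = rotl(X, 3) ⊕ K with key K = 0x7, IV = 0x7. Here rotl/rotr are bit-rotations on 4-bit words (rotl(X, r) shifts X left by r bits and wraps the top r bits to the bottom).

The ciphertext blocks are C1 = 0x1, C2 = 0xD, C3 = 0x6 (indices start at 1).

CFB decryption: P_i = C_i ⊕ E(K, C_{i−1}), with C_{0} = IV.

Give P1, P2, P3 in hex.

P1 = 0xD, P2 = 0x2, P3 = 0xF

P1: E(K, 0x7) = 0xC; 0x1 ⊕ 0xC = 0xD.
P2: E(K, 0x1) = 0xF; 0xD ⊕ 0xF = 0x2.
P3: E(K, 0xD) = 0x9; 0x6 ⊕ 0x9 = 0xF.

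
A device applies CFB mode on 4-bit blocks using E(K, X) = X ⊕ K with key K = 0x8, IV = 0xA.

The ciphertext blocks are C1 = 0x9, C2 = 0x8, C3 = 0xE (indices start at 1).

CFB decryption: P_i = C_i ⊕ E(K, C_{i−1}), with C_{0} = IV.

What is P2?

P2 = 0x9

P2: E(K, 0x9) = 0x1; 0x8 ⊕ 0x1 = 0x9.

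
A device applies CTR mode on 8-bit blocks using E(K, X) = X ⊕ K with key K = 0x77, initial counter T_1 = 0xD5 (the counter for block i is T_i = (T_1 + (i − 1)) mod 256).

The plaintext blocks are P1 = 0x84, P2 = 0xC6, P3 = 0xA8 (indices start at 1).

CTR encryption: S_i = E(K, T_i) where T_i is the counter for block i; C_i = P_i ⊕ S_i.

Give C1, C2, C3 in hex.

C1 = 0x26, C2 = 0x67, C3 = 0x08

C1: T = 0xD5, S = E(K, T) = 0xA2; 0x84 ⊕ 0xA2 = 0x26.
C2: T = 0xD6, S = E(K, T) = 0xA1; 0xC6 ⊕ 0xA1 = 0x67.
C3: T = 0xD7, S = E(K, T) = 0xA0; 0xA8 ⊕ 0xA0 = 0x08.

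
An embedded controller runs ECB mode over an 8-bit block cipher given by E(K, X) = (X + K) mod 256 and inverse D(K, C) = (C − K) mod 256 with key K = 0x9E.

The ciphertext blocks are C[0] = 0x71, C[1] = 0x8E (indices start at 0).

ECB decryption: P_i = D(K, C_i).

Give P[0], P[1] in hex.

P[0] = 0xD3, P[1] = 0xF0

P[0]: D(K, 0x71) = 0xD3.
P[1]: D(K, 0x8E) = 0xF0.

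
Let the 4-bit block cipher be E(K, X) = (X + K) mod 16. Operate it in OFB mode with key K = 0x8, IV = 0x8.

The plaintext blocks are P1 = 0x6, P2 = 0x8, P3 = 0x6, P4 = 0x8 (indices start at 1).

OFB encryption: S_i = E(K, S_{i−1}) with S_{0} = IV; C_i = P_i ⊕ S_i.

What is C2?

C2 = 0x0

C1: S = E(K, 0x8) = 0x0; 0x6 ⊕ 0x0 = 0x6.
C2: S = E(K, 0x0) = 0x8; 0x8 ⊕ 0x8 = 0x0.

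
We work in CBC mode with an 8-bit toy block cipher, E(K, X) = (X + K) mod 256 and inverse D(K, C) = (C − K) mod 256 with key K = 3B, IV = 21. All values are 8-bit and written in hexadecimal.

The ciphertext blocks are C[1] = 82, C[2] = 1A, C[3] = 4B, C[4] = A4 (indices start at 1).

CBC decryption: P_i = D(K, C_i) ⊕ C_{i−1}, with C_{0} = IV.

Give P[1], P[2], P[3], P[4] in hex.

P[1] = 66, P[2] = 5D, P[3] = 0A, P[4] = 22

P[1]: D(K, 82) = 47; 47 ⊕ 21 = 66.
P[2]: D(K, 1A) = DF; DF ⊕ 82 = 5D.
P[3]: D(K, 4B) = 10; 10 ⊕ 1A = 0A.
P[4]: D(K, A4) = 69; 69 ⊕ 4B = 22.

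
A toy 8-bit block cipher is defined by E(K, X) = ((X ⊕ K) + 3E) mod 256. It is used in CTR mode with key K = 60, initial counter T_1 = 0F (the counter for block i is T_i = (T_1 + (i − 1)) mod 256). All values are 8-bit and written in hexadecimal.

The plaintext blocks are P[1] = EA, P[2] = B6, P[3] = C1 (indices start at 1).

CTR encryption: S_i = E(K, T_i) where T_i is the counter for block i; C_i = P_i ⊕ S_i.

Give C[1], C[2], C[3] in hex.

C[1] = 47, C[2] = 18, C[3] = 6E

C[1]: T = 0F, S = E(K, T) = AD; EA ⊕ AD = 47.
C[2]: T = 10, S = E(K, T) = AE; B6 ⊕ AE = 18.
C[3]: T = 11, S = E(K, T) = AF; C1 ⊕ AF = 6E.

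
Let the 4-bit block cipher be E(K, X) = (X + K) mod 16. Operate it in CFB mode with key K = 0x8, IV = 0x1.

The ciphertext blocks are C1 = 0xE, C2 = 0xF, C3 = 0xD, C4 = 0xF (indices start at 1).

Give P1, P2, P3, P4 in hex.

CFB decryption: P_i = C_i ⊕ E(K, C_{i−1}), with C_{0} = IV.
P1: E(K, 0x1) = 0x9; 0xE ⊕ 0x9 = 0x7.
P2: E(K, 0xE) = 0x6; 0xF ⊕ 0x6 = 0x9.
P3: E(K, 0xF) = 0x7; 0xD ⊕ 0x7 = 0xA.
P4: E(K, 0xD) = 0x5; 0xF ⊕ 0x5 = 0xA.

P1 = 0x7, P2 = 0x9, P3 = 0xA, P4 = 0xA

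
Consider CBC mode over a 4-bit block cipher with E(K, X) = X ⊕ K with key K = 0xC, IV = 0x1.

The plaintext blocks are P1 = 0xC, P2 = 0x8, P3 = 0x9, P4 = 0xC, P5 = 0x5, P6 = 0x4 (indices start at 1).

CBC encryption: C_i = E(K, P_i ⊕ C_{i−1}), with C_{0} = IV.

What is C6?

C1: P1 ⊕ 0x1 = 0xD; E(K, 0xD) = 0x1.
C2: P2 ⊕ 0x1 = 0x9; E(K, 0x9) = 0x5.
C3: P3 ⊕ 0x5 = 0xC; E(K, 0xC) = 0x0.
C4: P4 ⊕ 0x0 = 0xC; E(K, 0xC) = 0x0.
C5: P5 ⊕ 0x0 = 0x5; E(K, 0x5) = 0x9.
C6: P6 ⊕ 0x9 = 0xD; E(K, 0xD) = 0x1.

C6 = 0x1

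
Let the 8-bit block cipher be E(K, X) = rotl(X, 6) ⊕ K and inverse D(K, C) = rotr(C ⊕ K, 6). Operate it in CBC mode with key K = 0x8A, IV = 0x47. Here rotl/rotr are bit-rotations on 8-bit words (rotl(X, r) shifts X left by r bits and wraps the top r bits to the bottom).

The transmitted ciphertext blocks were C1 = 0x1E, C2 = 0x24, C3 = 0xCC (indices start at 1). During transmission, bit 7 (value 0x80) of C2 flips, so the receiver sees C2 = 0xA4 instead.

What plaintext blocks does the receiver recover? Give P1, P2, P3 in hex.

CBC decryption: P_i = D(K, C_i) ⊕ C_{i−1}, with C_{0} = IV.
Only C2 changed, to 0xA4. In CBC, a change in C_i garbles P_i and flips the same bit in P_{i+1}. Decrypting the received ciphertext:
P1: D(K, 0x1E) = 0x52; 0x52 ⊕ 0x47 = 0x15.
P2: D(K, 0xA4) = 0xB8; 0xB8 ⊕ 0x1E = 0xA6.
P3: D(K, 0xCC) = 0x19; 0x19 ⊕ 0xA4 = 0xBD.
Blocks that differ from the original plaintext: P2, P3.

P1 = 0x15, P2 = 0xA6, P3 = 0xBD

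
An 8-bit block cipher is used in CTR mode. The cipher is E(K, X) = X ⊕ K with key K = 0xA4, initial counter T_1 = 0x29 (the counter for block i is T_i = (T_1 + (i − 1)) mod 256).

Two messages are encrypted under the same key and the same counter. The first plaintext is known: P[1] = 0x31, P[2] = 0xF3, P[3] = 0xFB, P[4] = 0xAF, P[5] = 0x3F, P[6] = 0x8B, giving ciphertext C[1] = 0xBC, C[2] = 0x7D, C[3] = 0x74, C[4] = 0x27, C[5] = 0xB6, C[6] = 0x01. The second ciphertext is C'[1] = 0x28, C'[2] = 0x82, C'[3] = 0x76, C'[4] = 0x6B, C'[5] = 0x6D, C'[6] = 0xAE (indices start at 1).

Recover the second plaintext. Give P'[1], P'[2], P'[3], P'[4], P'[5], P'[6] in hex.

P'[1] = 0xA5, P'[2] = 0x0C, P'[3] = 0xF9, P'[4] = 0xE3, P'[5] = 0xE4, P'[6] = 0x24

In CTR with a reused counter, both messages share the same keystream S_i, so C_i ⊕ C'_i = P_i ⊕ P'_i and thus P'_i = P_i ⊕ C_i ⊕ C'_i.
P'[1]: 0x31 ⊕ 0xBC ⊕ 0x28 = 0xA5.
P'[2]: 0xF3 ⊕ 0x7D ⊕ 0x82 = 0x0C.
P'[3]: 0xFB ⊕ 0x74 ⊕ 0x76 = 0xF9.
P'[4]: 0xAF ⊕ 0x27 ⊕ 0x6B = 0xE3.
P'[5]: 0x3F ⊕ 0xB6 ⊕ 0x6D = 0xE4.
P'[6]: 0x8B ⊕ 0x01 ⊕ 0xAE = 0x24.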